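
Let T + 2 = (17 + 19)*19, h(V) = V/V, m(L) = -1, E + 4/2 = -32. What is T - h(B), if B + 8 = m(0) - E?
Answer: 681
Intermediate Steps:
E = -34 (E = -2 - 32 = -34)
B = 25 (B = -8 + (-1 - 1*(-34)) = -8 + (-1 + 34) = -8 + 33 = 25)
h(V) = 1
T = 682 (T = -2 + (17 + 19)*19 = -2 + 36*19 = -2 + 684 = 682)
T - h(B) = 682 - 1*1 = 682 - 1 = 681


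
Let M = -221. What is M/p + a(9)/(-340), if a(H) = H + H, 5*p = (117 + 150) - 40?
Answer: -189893/38590 ≈ -4.9208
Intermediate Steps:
p = 227/5 (p = ((117 + 150) - 40)/5 = (267 - 40)/5 = (⅕)*227 = 227/5 ≈ 45.400)
a(H) = 2*H
M/p + a(9)/(-340) = -221/227/5 + (2*9)/(-340) = -221*5/227 + 18*(-1/340) = -1105/227 - 9/170 = -189893/38590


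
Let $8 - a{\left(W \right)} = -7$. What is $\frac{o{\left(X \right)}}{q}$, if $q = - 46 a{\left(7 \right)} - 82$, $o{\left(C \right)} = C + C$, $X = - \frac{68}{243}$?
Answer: $\frac{34}{46899} \approx 0.00072496$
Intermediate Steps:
$X = - \frac{68}{243}$ ($X = \left(-68\right) \frac{1}{243} = - \frac{68}{243} \approx -0.27984$)
$a{\left(W \right)} = 15$ ($a{\left(W \right)} = 8 - -7 = 8 + 7 = 15$)
$o{\left(C \right)} = 2 C$
$q = -772$ ($q = \left(-46\right) 15 - 82 = -690 - 82 = -772$)
$\frac{o{\left(X \right)}}{q} = \frac{2 \left(- \frac{68}{243}\right)}{-772} = \left(- \frac{136}{243}\right) \left(- \frac{1}{772}\right) = \frac{34}{46899}$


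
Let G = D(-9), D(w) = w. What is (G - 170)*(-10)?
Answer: 1790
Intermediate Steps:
G = -9
(G - 170)*(-10) = (-9 - 170)*(-10) = -179*(-10) = 1790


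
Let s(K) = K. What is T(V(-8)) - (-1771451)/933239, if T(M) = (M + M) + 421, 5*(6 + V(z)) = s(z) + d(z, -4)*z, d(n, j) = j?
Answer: 1962126482/4666195 ≈ 420.50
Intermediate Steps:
V(z) = -6 - 3*z/5 (V(z) = -6 + (z - 4*z)/5 = -6 + (-3*z)/5 = -6 - 3*z/5)
T(M) = 421 + 2*M (T(M) = 2*M + 421 = 421 + 2*M)
T(V(-8)) - (-1771451)/933239 = (421 + 2*(-6 - ⅗*(-8))) - (-1771451)/933239 = (421 + 2*(-6 + 24/5)) - (-1771451)/933239 = (421 + 2*(-6/5)) - 1*(-1771451/933239) = (421 - 12/5) + 1771451/933239 = 2093/5 + 1771451/933239 = 1962126482/4666195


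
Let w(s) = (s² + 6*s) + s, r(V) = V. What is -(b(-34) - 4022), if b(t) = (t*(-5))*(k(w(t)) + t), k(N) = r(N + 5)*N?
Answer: -144033578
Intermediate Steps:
w(s) = s² + 7*s
k(N) = N*(5 + N) (k(N) = (N + 5)*N = (5 + N)*N = N*(5 + N))
b(t) = -5*t*(t + t*(5 + t*(7 + t))*(7 + t)) (b(t) = (t*(-5))*((t*(7 + t))*(5 + t*(7 + t)) + t) = (-5*t)*(t*(5 + t*(7 + t))*(7 + t) + t) = (-5*t)*(t + t*(5 + t*(7 + t))*(7 + t)) = -5*t*(t + t*(5 + t*(7 + t))*(7 + t)))
-(b(-34) - 4022) = -(-5*(-34)²*(1 + (5 - 34*(7 - 34))*(7 - 34)) - 4022) = -(-5*1156*(1 + (5 - 34*(-27))*(-27)) - 4022) = -(-5*1156*(1 + (5 + 918)*(-27)) - 4022) = -(-5*1156*(1 + 923*(-27)) - 4022) = -(-5*1156*(1 - 24921) - 4022) = -(-5*1156*(-24920) - 4022) = -(144037600 - 4022) = -1*144033578 = -144033578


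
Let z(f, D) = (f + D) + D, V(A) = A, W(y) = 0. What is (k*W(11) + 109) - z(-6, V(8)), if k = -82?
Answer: 99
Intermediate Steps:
z(f, D) = f + 2*D (z(f, D) = (D + f) + D = f + 2*D)
(k*W(11) + 109) - z(-6, V(8)) = (-82*0 + 109) - (-6 + 2*8) = (0 + 109) - (-6 + 16) = 109 - 1*10 = 109 - 10 = 99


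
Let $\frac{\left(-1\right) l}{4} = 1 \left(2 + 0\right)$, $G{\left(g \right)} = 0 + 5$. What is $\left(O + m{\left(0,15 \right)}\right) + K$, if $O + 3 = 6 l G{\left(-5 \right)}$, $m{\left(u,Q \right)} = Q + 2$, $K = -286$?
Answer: $-512$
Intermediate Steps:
$G{\left(g \right)} = 5$
$l = -8$ ($l = - 4 \cdot 1 \left(2 + 0\right) = - 4 \cdot 1 \cdot 2 = \left(-4\right) 2 = -8$)
$m{\left(u,Q \right)} = 2 + Q$
$O = -243$ ($O = -3 + 6 \left(-8\right) 5 = -3 - 240 = -243$)
$\left(O + m{\left(0,15 \right)}\right) + K = \left(-243 + \left(2 + 15\right)\right) - 286 = \left(-243 + 17\right) - 286 = -226 - 286 = -512$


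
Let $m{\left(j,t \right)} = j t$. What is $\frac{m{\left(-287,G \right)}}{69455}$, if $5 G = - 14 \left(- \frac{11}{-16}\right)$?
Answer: $\frac{22099}{2778200} \approx 0.0079544$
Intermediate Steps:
$G = - \frac{77}{40}$ ($G = \frac{\left(-14\right) \left(- \frac{11}{-16}\right)}{5} = \frac{\left(-14\right) \left(\left(-11\right) \left(- \frac{1}{16}\right)\right)}{5} = \frac{\left(-14\right) \frac{11}{16}}{5} = \frac{1}{5} \left(- \frac{77}{8}\right) = - \frac{77}{40} \approx -1.925$)
$\frac{m{\left(-287,G \right)}}{69455} = \frac{\left(-287\right) \left(- \frac{77}{40}\right)}{69455} = \frac{22099}{40} \cdot \frac{1}{69455} = \frac{22099}{2778200}$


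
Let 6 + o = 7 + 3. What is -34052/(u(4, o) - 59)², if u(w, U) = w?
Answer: -34052/3025 ≈ -11.257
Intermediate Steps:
o = 4 (o = -6 + (7 + 3) = -6 + 10 = 4)
-34052/(u(4, o) - 59)² = -34052/(4 - 59)² = -34052/((-55)²) = -34052/3025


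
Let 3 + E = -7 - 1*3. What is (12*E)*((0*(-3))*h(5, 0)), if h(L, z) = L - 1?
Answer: 0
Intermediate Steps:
h(L, z) = -1 + L
E = -13 (E = -3 + (-7 - 1*3) = -3 + (-7 - 3) = -3 - 10 = -13)
(12*E)*((0*(-3))*h(5, 0)) = (12*(-13))*((0*(-3))*(-1 + 5)) = -0*4 = -156*0 = 0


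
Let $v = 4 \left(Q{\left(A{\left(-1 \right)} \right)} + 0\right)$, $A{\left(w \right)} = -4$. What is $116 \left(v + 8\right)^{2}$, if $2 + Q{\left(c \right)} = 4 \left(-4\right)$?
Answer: $475136$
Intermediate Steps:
$Q{\left(c \right)} = -18$ ($Q{\left(c \right)} = -2 + 4 \left(-4\right) = -2 - 16 = -18$)
$v = -72$ ($v = 4 \left(-18 + 0\right) = 4 \left(-18\right) = -72$)
$116 \left(v + 8\right)^{2} = 116 \left(-72 + 8\right)^{2} = 116 \left(-64\right)^{2} = 116 \cdot 4096 = 475136$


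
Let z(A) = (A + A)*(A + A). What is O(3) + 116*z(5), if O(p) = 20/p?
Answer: 34820/3 ≈ 11607.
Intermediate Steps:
z(A) = 4*A² (z(A) = (2*A)*(2*A) = 4*A²)
O(3) + 116*z(5) = 20/3 + 116*(4*5²) = 20*(⅓) + 116*(4*25) = 20/3 + 116*100 = 20/3 + 11600 = 34820/3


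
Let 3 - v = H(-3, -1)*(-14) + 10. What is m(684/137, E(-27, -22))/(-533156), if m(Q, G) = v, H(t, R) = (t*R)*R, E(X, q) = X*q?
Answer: 49/533156 ≈ 9.1906e-5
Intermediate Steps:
H(t, R) = t*R**2 (H(t, R) = (R*t)*R = t*R**2)
v = -49 (v = 3 - (-3*(-1)**2*(-14) + 10) = 3 - (-3*1*(-14) + 10) = 3 - (-3*(-14) + 10) = 3 - (42 + 10) = 3 - 1*52 = 3 - 52 = -49)
m(Q, G) = -49
m(684/137, E(-27, -22))/(-533156) = -49/(-533156) = -49*(-1/533156) = 49/533156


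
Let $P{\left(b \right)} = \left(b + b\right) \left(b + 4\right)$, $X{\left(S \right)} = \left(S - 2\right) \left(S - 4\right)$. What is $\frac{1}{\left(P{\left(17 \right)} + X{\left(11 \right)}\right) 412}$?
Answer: $\frac{1}{320124} \approx 3.1238 \cdot 10^{-6}$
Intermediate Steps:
$X{\left(S \right)} = \left(-4 + S\right) \left(-2 + S\right)$ ($X{\left(S \right)} = \left(-2 + S\right) \left(-4 + S\right) = \left(-4 + S\right) \left(-2 + S\right)$)
$P{\left(b \right)} = 2 b \left(4 + b\right)$
$\frac{1}{\left(P{\left(17 \right)} + X{\left(11 \right)}\right) 412} = \frac{1}{\left(2 \cdot 17 \left(4 + 17\right) + \left(8 + 11^{2} - 66\right)\right) 412} = \frac{1}{\left(2 \cdot 17 \cdot 21 + \left(8 + 121 - 66\right)\right) 412} = \frac{1}{\left(714 + 63\right) 412} = \frac{1}{777 \cdot 412} = \frac{1}{320124}$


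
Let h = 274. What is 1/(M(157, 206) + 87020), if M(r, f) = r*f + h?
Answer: 1/119636 ≈ 8.3587e-6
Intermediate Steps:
M(r, f) = 274 + f*r (M(r, f) = r*f + 274 = f*r + 274 = 274 + f*r)
1/(M(157, 206) + 87020) = 1/((274 + 206*157) + 87020) = 1/((274 + 32342) + 87020) = 1/(32616 + 87020) = 1/119636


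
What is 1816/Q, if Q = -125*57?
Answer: -1816/7125 ≈ -0.25488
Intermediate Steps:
Q = -7125
1816/Q = 1816/(-7125) = 1816*(-1/7125) = -1816/7125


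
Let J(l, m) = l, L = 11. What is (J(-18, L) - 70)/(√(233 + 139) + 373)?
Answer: -32824/138757 + 176*√93/138757 ≈ -0.22433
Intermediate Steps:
(J(-18, L) - 70)/(√(233 + 139) + 373) = (-18 - 70)/(√(233 + 139) + 373) = -88/(√372 + 373) = -88/(2*√93 + 373) = -88/(373 + 2*√93)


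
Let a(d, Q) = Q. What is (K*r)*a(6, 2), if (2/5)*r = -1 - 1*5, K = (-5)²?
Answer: -750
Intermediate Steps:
K = 25
r = -15 (r = 5*(-1 - 1*5)/2 = 5*(-1 - 5)/2 = (5/2)*(-6) = -15)
(K*r)*a(6, 2) = (25*(-15))*2 = -375*2 = -750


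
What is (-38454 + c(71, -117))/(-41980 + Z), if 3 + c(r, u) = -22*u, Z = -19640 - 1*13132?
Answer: 35883/74752 ≈ 0.48003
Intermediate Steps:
Z = -32772 (Z = -19640 - 13132 = -32772)
c(r, u) = -3 - 22*u
(-38454 + c(71, -117))/(-41980 + Z) = (-38454 + (-3 - 22*(-117)))/(-41980 - 32772) = (-38454 + (-3 + 2574))/(-74752) = (-38454 + 2571)*(-1/74752) = -35883*(-1/74752) = 35883/74752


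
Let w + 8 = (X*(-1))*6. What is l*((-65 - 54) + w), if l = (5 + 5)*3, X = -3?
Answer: -3270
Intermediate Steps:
l = 30 (l = 10*3 = 30)
w = 10 (w = -8 - 3*(-1)*6 = -8 + 3*6 = -8 + 18 = 10)
l*((-65 - 54) + w) = 30*((-65 - 54) + 10) = 30*(-119 + 10) = 30*(-109) = -3270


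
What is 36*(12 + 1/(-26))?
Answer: 5598/13 ≈ 430.62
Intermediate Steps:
36*(12 + 1/(-26)) = 36*(12 - 1/26) = 36*(311/26) = 5598/13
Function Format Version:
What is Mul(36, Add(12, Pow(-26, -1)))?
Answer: Rational(5598, 13) ≈ 430.62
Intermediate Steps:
Mul(36, Add(12, Pow(-26, -1))) = Mul(36, Add(12, Rational(-1, 26))) = Mul(36, Rational(311, 26)) = Rational(5598, 13)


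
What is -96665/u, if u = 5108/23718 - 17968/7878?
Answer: 301031571711/6432070 ≈ 46802.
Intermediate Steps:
u = -32160350/15570867 (u = 5108*(1/23718) - 17968*1/7878 = 2554/11859 - 8984/3939 = -32160350/15570867 ≈ -2.0654)
-96665/u = -96665/(-32160350/15570867) = -96665*(-15570867)/32160350 = -1*(-301031571711/6432070) = 301031571711/6432070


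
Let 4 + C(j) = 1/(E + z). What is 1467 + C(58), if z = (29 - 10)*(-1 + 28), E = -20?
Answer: 721260/493 ≈ 1463.0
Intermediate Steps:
z = 513 (z = 19*27 = 513)
C(j) = -1971/493 (C(j) = -4 + 1/(-20 + 513) = -4 + 1/493 = -1971/493)
1467 + C(58) = 1467 - 1971/493 = 721260/493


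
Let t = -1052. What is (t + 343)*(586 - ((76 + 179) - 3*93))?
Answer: -432490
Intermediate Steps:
(t + 343)*(586 - ((76 + 179) - 3*93)) = (-1052 + 343)*(586 - ((76 + 179) - 3*93)) = -709*(586 - (255 - 279)) = -709*(586 - 1*(-24)) = -709*(586 + 24) = -709*610 = -432490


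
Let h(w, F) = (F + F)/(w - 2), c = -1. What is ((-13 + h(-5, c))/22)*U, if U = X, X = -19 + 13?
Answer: 267/77 ≈ 3.4675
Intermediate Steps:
h(w, F) = 2*F/(-2 + w) (h(w, F) = (2*F)/(-2 + w) = 2*F/(-2 + w))
X = -6
U = -6
((-13 + h(-5, c))/22)*U = ((-13 + 2*(-1)/(-2 - 5))/22)*(-6) = ((-13 + 2*(-1)/(-7))/22)*(-6) = ((-13 + 2*(-1)*(-⅐))/22)*(-6) = ((-13 + 2/7)/22)*(-6) = ((1/22)*(-89/7))*(-6) = -89/154*(-6) = 267/77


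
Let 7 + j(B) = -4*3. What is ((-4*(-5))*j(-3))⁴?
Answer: 20851360000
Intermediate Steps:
j(B) = -19 (j(B) = -7 - 4*3 = -7 - 12 = -19)
((-4*(-5))*j(-3))⁴ = (-4*(-5)*(-19))⁴ = (20*(-19))⁴ = (-380)⁴ = 20851360000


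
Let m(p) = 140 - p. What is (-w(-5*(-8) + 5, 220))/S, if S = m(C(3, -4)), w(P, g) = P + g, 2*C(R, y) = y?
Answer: -265/142 ≈ -1.8662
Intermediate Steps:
C(R, y) = y/2
S = 142 (S = 140 - (-4)/2 = 140 - 1*(-2) = 140 + 2 = 142)
(-w(-5*(-8) + 5, 220))/S = -((-5*(-8) + 5) + 220)/142 = -((40 + 5) + 220)*(1/142) = -(45 + 220)*(1/142) = -1*265*(1/142) = -265*1/142 = -265/142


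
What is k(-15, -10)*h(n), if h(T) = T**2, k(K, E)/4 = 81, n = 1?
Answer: 324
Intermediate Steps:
k(K, E) = 324 (k(K, E) = 4*81 = 324)
k(-15, -10)*h(n) = 324*1**2 = 324*1 = 324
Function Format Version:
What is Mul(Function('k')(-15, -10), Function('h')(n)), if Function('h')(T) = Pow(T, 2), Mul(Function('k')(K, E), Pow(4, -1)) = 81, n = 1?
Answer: 324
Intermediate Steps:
Function('k')(K, E) = 324 (Function('k')(K, E) = Mul(4, 81) = 324)
Mul(Function('k')(-15, -10), Function('h')(n)) = Mul(324, Pow(1, 2)) = Mul(324, 1) = 324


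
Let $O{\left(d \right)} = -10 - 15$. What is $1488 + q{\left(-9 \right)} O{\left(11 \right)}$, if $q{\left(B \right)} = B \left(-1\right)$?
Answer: $1263$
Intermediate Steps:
$O{\left(d \right)} = -25$ ($O{\left(d \right)} = -10 - 15 = -25$)
$q{\left(B \right)} = - B$
$1488 + q{\left(-9 \right)} O{\left(11 \right)} = 1488 + \left(-1\right) \left(-9\right) \left(-25\right) = 1488 + 9 \left(-25\right) = 1488 - 225 = 1263$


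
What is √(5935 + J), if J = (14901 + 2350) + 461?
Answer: √23647 ≈ 153.78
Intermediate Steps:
J = 17712 (J = 17251 + 461 = 17712)
√(5935 + J) = √(5935 + 17712) = √23647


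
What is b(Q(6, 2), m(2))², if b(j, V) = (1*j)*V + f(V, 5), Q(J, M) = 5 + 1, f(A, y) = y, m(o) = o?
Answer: 289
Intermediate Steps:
Q(J, M) = 6
b(j, V) = 5 + V*j (b(j, V) = (1*j)*V + 5 = j*V + 5 = V*j + 5 = 5 + V*j)
b(Q(6, 2), m(2))² = (5 + 2*6)² = (5 + 12)² = 17² = 289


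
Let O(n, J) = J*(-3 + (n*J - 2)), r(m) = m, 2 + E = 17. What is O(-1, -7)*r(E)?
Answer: -210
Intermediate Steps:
E = 15 (E = -2 + 17 = 15)
O(n, J) = J*(-5 + J*n) (O(n, J) = J*(-3 + (J*n - 2)) = J*(-3 + (-2 + J*n)) = J*(-5 + J*n))
O(-1, -7)*r(E) = -7*(-5 - 7*(-1))*15 = -7*(-5 + 7)*15 = -7*2*15 = -14*15 = -210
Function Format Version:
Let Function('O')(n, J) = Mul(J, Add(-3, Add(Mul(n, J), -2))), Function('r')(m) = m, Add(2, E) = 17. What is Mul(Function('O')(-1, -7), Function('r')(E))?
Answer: -210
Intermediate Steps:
E = 15 (E = Add(-2, 17) = 15)
Function('O')(n, J) = Mul(J, Add(-5, Mul(J, n))) (Function('O')(n, J) = Mul(J, Add(-3, Add(Mul(J, n), -2))) = Mul(J, Add(-3, Add(-2, Mul(J, n)))) = Mul(J, Add(-5, Mul(J, n))))
Mul(Function('O')(-1, -7), Function('r')(E)) = Mul(Mul(-7, Add(-5, Mul(-7, -1))), 15) = Mul(Mul(-7, Add(-5, 7)), 15) = Mul(Mul(-7, 2), 15) = Mul(-14, 15) = -210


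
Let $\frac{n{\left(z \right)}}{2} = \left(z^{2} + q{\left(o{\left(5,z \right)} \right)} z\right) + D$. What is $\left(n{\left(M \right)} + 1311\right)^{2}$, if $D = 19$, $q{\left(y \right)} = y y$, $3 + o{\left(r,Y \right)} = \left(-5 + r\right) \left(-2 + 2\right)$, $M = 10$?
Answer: $2989441$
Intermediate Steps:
$o{\left(r,Y \right)} = -3$ ($o{\left(r,Y \right)} = -3 + \left(-5 + r\right) \left(-2 + 2\right) = -3 + \left(-5 + r\right) 0 = -3 + 0 = -3$)
$q{\left(y \right)} = y^{2}$
$n{\left(z \right)} = 38 + 2 z^{2} + 18 z$ ($n{\left(z \right)} = 2 \left(\left(z^{2} + \left(-3\right)^{2} z\right) + 19\right) = 2 \left(\left(z^{2} + 9 z\right) + 19\right) = 2 \left(19 + z^{2} + 9 z\right) = 38 + 2 z^{2} + 18 z$)
$\left(n{\left(M \right)} + 1311\right)^{2} = \left(\left(38 + 2 \cdot 10^{2} + 18 \cdot 10\right) + 1311\right)^{2} = \left(\left(38 + 2 \cdot 100 + 180\right) + 1311\right)^{2} = \left(\left(38 + 200 + 180\right) + 1311\right)^{2} = \left(418 + 1311\right)^{2} = 1729^{2} = 2989441$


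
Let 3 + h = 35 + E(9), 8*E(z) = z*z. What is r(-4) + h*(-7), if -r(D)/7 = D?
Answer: -2135/8 ≈ -266.88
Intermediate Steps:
E(z) = z²/8 (E(z) = (z*z)/8 = z²/8)
r(D) = -7*D
h = 337/8 (h = -3 + (35 + (⅛)*9²) = -3 + (35 + (⅛)*81) = -3 + (35 + 81/8) = -3 + 361/8 = 337/8 ≈ 42.125)
r(-4) + h*(-7) = -7*(-4) + (337/8)*(-7) = 28 - 2359/8 = -2135/8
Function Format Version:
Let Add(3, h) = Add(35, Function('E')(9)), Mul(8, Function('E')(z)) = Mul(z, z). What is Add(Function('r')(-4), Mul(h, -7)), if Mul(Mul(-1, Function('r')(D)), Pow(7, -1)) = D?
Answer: Rational(-2135, 8) ≈ -266.88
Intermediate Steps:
Function('E')(z) = Mul(Rational(1, 8), Pow(z, 2)) (Function('E')(z) = Mul(Rational(1, 8), Mul(z, z)) = Mul(Rational(1, 8), Pow(z, 2)))
Function('r')(D) = Mul(-7, D)
h = Rational(337, 8) (h = Add(-3, Add(35, Mul(Rational(1, 8), Pow(9, 2)))) = Add(-3, Add(35, Mul(Rational(1, 8), 81))) = Add(-3, Add(35, Rational(81, 8))) = Add(-3, Rational(361, 8)) = Rational(337, 8) ≈ 42.125)
Add(Function('r')(-4), Mul(h, -7)) = Add(Mul(-7, -4), Mul(Rational(337, 8), -7)) = Add(28, Rational(-2359, 8)) = Rational(-2135, 8)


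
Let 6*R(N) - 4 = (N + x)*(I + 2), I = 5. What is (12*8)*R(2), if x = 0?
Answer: 288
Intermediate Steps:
R(N) = ⅔ + 7*N/6 (R(N) = ⅔ + ((N + 0)*(5 + 2))/6 = ⅔ + (N*7)/6 = ⅔ + (7*N)/6 = ⅔ + 7*N/6)
(12*8)*R(2) = (12*8)*(⅔ + (7/6)*2) = 96*(⅔ + 7/3) = 96*3 = 288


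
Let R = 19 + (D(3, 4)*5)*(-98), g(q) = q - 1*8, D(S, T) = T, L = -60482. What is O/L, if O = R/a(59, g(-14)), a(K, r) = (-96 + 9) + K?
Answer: -1941/1693496 ≈ -0.0011461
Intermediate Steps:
g(q) = -8 + q (g(q) = q - 8 = -8 + q)
a(K, r) = -87 + K
R = -1941 (R = 19 + (4*5)*(-98) = 19 + 20*(-98) = 19 - 1960 = -1941)
O = 1941/28 (O = -1941/(-87 + 59) = -1941/(-28) = -1941*(-1/28) = 1941/28 ≈ 69.321)
O/L = (1941/28)/(-60482) = (1941/28)*(-1/60482) = -1941/1693496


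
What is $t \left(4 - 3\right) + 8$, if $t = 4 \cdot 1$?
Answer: $12$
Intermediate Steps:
$t = 4$
$t \left(4 - 3\right) + 8 = 4 \left(4 - 3\right) + 8 = 4 \cdot 1 + 8 = 4 + 8 = 12$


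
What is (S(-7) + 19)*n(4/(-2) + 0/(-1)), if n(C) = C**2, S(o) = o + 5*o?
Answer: -92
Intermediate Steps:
S(o) = 6*o
(S(-7) + 19)*n(4/(-2) + 0/(-1)) = (6*(-7) + 19)*(4/(-2) + 0/(-1))**2 = (-42 + 19)*(4*(-1/2) + 0*(-1))**2 = -23*(-2 + 0)**2 = -23*(-2)**2 = -23*4 = -92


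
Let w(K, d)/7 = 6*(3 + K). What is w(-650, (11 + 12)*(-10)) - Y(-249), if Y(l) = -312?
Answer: -26862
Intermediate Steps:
w(K, d) = 126 + 42*K (w(K, d) = 7*(6*(3 + K)) = 7*(18 + 6*K) = 126 + 42*K)
w(-650, (11 + 12)*(-10)) - Y(-249) = (126 + 42*(-650)) - 1*(-312) = (126 - 27300) + 312 = -27174 + 312 = -26862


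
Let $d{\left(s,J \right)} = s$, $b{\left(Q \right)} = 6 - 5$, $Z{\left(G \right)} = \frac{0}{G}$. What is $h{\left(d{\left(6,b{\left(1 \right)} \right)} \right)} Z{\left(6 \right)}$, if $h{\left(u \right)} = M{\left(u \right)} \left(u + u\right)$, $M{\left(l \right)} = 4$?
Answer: $0$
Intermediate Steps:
$Z{\left(G \right)} = 0$
$b{\left(Q \right)} = 1$ ($b{\left(Q \right)} = 6 - 5 = 1$)
$h{\left(u \right)} = 8 u$ ($h{\left(u \right)} = 4 \left(u + u\right) = 4 \cdot 2 u = 8 u$)
$h{\left(d{\left(6,b{\left(1 \right)} \right)} \right)} Z{\left(6 \right)} = 8 \cdot 6 \cdot 0 = 48 \cdot 0 = 0$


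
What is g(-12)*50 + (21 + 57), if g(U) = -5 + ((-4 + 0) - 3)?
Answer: -522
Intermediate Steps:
g(U) = -12 (g(U) = -5 + (-4 - 3) = -5 - 7 = -12)
g(-12)*50 + (21 + 57) = -12*50 + (21 + 57) = -600 + 78 = -522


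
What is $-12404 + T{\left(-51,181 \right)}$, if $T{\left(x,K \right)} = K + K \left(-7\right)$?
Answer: $-13490$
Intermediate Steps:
$T{\left(x,K \right)} = - 6 K$ ($T{\left(x,K \right)} = K - 7 K = - 6 K$)
$-12404 + T{\left(-51,181 \right)} = -12404 - 1086 = -13490$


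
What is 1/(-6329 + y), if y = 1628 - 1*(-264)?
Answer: -1/4437 ≈ -0.00022538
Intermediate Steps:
y = 1892 (y = 1628 + 264 = 1892)
1/(-6329 + y) = 1/(-6329 + 1892) = 1/(-4437) = -1/4437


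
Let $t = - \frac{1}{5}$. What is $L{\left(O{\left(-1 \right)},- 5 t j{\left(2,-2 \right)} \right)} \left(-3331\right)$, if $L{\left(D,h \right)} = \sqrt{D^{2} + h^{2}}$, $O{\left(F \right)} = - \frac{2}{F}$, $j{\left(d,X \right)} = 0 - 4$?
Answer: $- 6662 \sqrt{5} \approx -14897.0$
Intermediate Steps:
$t = - \frac{1}{5}$ ($t = \left(-1\right) \frac{1}{5} = - \frac{1}{5} \approx -0.2$)
$j{\left(d,X \right)} = -4$ ($j{\left(d,X \right)} = 0 - 4 = -4$)
$L{\left(O{\left(-1 \right)},- 5 t j{\left(2,-2 \right)} \right)} \left(-3331\right) = \sqrt{\left(- \frac{2}{-1}\right)^{2} + \left(\left(-5\right) \left(- \frac{1}{5}\right) \left(-4\right)\right)^{2}} \left(-3331\right) = \sqrt{\left(\left(-2\right) \left(-1\right)\right)^{2} + \left(1 \left(-4\right)\right)^{2}} \left(-3331\right) = \sqrt{2^{2} + \left(-4\right)^{2}} \left(-3331\right) = \sqrt{4 + 16} \left(-3331\right) = \sqrt{20} \left(-3331\right) = 2 \sqrt{5} \left(-3331\right) = - 6662 \sqrt{5}$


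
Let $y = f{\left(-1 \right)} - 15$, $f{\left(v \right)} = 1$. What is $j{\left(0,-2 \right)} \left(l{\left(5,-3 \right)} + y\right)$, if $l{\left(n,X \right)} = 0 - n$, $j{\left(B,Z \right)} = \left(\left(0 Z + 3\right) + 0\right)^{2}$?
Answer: $-171$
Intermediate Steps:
$j{\left(B,Z \right)} = 9$ ($j{\left(B,Z \right)} = \left(\left(0 + 3\right) + 0\right)^{2} = \left(3 + 0\right)^{2} = 3^{2} = 9$)
$y = -14$ ($y = 1 - 15 = -14$)
$l{\left(n,X \right)} = - n$
$j{\left(0,-2 \right)} \left(l{\left(5,-3 \right)} + y\right) = 9 \left(\left(-1\right) 5 - 14\right) = 9 \left(-5 - 14\right) = 9 \left(-19\right) = -171$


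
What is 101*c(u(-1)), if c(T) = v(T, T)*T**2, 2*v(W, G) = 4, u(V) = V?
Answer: 202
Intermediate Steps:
v(W, G) = 2 (v(W, G) = (1/2)*4 = 2)
c(T) = 2*T**2
101*c(u(-1)) = 101*(2*(-1)**2) = 101*(2*1) = 101*2 = 202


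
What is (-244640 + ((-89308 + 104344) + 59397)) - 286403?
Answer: -456610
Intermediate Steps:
(-244640 + ((-89308 + 104344) + 59397)) - 286403 = (-244640 + (15036 + 59397)) - 286403 = (-244640 + 74433) - 286403 = -170207 - 286403 = -456610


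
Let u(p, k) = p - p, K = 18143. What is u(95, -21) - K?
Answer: -18143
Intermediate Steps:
u(p, k) = 0
u(95, -21) - K = 0 - 1*18143 = 0 - 18143 = -18143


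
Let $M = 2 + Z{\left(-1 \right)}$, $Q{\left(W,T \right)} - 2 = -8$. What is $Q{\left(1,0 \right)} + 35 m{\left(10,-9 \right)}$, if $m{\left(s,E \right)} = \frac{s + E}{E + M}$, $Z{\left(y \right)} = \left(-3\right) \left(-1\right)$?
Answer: $- \frac{59}{4} \approx -14.75$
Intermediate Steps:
$Z{\left(y \right)} = 3$
$Q{\left(W,T \right)} = -6$ ($Q{\left(W,T \right)} = 2 - 8 = -6$)
$M = 5$ ($M = 2 + 3 = 5$)
$m{\left(s,E \right)} = \frac{E + s}{5 + E}$ ($m{\left(s,E \right)} = \frac{s + E}{E + 5} = \frac{E + s}{5 + E}$)
$Q{\left(1,0 \right)} + 35 m{\left(10,-9 \right)} = -6 + 35 \frac{-9 + 10}{5 - 9} = -6 + 35 \frac{1}{-4} \cdot 1 = -6 + 35 \left(\left(- \frac{1}{4}\right) 1\right) = -6 + 35 \left(- \frac{1}{4}\right) = -6 - \frac{35}{4} = - \frac{59}{4}$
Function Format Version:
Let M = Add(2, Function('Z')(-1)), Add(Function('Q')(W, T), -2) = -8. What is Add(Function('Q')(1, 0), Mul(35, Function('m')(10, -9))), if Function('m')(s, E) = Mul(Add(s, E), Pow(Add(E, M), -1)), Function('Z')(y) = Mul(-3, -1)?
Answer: Rational(-59, 4) ≈ -14.750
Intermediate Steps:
Function('Z')(y) = 3
Function('Q')(W, T) = -6 (Function('Q')(W, T) = Add(2, -8) = -6)
M = 5 (M = Add(2, 3) = 5)
Function('m')(s, E) = Mul(Pow(Add(5, E), -1), Add(E, s)) (Function('m')(s, E) = Mul(Add(s, E), Pow(Add(E, 5), -1)) = Mul(Add(E, s), Pow(Add(5, E), -1)) = Mul(Pow(Add(5, E), -1), Add(E, s)))
Add(Function('Q')(1, 0), Mul(35, Function('m')(10, -9))) = Add(-6, Mul(35, Mul(Pow(Add(5, -9), -1), Add(-9, 10)))) = Add(-6, Mul(35, Mul(Pow(-4, -1), 1))) = Add(-6, Mul(35, Mul(Rational(-1, 4), 1))) = Add(-6, Mul(35, Rational(-1, 4))) = Add(-6, Rational(-35, 4)) = Rational(-59, 4)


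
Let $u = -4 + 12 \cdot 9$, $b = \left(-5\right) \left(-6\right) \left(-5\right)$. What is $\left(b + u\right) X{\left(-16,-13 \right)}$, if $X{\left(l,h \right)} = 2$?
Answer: $-92$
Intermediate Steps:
$b = -150$ ($b = 30 \left(-5\right) = -150$)
$u = 104$ ($u = -4 + 108 = 104$)
$\left(b + u\right) X{\left(-16,-13 \right)} = \left(-150 + 104\right) 2 = \left(-46\right) 2 = -92$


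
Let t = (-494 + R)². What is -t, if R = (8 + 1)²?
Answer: -170569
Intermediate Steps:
R = 81 (R = 9² = 81)
t = 170569 (t = (-494 + 81)² = (-413)² = 170569)
-t = -1*170569 = -170569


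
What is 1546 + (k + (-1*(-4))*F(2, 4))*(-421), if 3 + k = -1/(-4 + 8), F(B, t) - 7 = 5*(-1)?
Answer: -1815/4 ≈ -453.75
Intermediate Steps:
F(B, t) = 2 (F(B, t) = 7 + 5*(-1) = 7 - 5 = 2)
k = -13/4 (k = -3 - 1/(-4 + 8) = -3 - 1/4 = -13/4 ≈ -3.2500)
1546 + (k + (-1*(-4))*F(2, 4))*(-421) = 1546 + (-13/4 - 1*(-4)*2)*(-421) = 1546 + (-13/4 + 4*2)*(-421) = 1546 + (-13/4 + 8)*(-421) = 1546 + (19/4)*(-421) = 1546 - 7999/4 = -1815/4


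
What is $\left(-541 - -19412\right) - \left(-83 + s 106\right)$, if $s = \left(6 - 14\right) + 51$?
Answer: $14396$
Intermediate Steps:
$s = 43$ ($s = \left(6 - 14\right) + 51 = -8 + 51 = 43$)
$\left(-541 - -19412\right) - \left(-83 + s 106\right) = \left(-541 - -19412\right) - \left(-83 + 43 \cdot 106\right) = \left(-541 + 19412\right) - \left(-83 + 4558\right) = 18871 - 4475 = 14396$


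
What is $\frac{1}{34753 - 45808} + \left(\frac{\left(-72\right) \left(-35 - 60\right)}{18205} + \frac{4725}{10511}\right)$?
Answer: $\frac{31737207724}{38461903755} \approx 0.82516$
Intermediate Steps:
$\frac{1}{34753 - 45808} + \left(\frac{\left(-72\right) \left(-35 - 60\right)}{18205} + \frac{4725}{10511}\right) = \frac{1}{-11055} + \left(\left(-72\right) \left(-95\right) \frac{1}{18205} + 4725 \cdot \frac{1}{10511}\right) = - \frac{1}{11055} + \left(6840 \cdot \frac{1}{18205} + \frac{4725}{10511}\right) = - \frac{1}{11055} + \left(\frac{1368}{3641} + \frac{4725}{10511}\right) = - \frac{1}{11055} + \frac{31582773}{38270551} = \frac{31737207724}{38461903755}$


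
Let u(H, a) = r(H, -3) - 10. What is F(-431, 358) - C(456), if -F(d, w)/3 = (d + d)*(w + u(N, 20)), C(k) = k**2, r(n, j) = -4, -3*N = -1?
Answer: 681648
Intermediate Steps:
N = 1/3 (N = -1/3*(-1) = 1/3 ≈ 0.33333)
u(H, a) = -14 (u(H, a) = -4 - 10 = -14)
F(d, w) = -6*d*(-14 + w) (F(d, w) = -3*(d + d)*(w - 14) = -3*2*d*(-14 + w) = -6*d*(-14 + w))
F(-431, 358) - C(456) = 6*(-431)*(14 - 1*358) - 1*456**2 = 6*(-431)*(14 - 358) - 1*207936 = 6*(-431)*(-344) - 207936 = 889584 - 207936 = 681648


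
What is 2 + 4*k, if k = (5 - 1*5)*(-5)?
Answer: 2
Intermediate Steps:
k = 0 (k = (5 - 5)*(-5) = 0*(-5) = 0)
2 + 4*k = 2 + 4*0 = 2 + 0 = 2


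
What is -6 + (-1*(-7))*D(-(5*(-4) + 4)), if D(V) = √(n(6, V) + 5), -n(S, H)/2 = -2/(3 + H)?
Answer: -6 + 21*√209/19 ≈ 9.9786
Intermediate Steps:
n(S, H) = 4/(3 + H) (n(S, H) = -(-4)/(3 + H) = 4/(3 + H))
D(V) = √(5 + 4/(3 + V)) (D(V) = √(4/(3 + V) + 5) = √(5 + 4/(3 + V)))
-6 + (-1*(-7))*D(-(5*(-4) + 4)) = -6 + (-1*(-7))*√((19 + 5*(-(5*(-4) + 4)))/(3 - (5*(-4) + 4))) = -6 + 7*√((19 + 5*(-(-20 + 4)))/(3 - (-20 + 4))) = -6 + 7*√((19 + 5*(-1*(-16)))/(3 - 1*(-16))) = -6 + 7*√((19 + 5*16)/(3 + 16)) = -6 + 7*√((19 + 80)/19) = -6 + 7*√((1/19)*99) = -6 + 7*√(99/19) = -6 + 7*(3*√209/19) = -6 + 21*√209/19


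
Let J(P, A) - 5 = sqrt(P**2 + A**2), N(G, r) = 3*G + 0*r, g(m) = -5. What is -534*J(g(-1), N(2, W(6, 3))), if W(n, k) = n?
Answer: -2670 - 534*sqrt(61) ≈ -6840.7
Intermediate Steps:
N(G, r) = 3*G (N(G, r) = 3*G + 0 = 3*G)
J(P, A) = 5 + sqrt(A**2 + P**2) (J(P, A) = 5 + sqrt(P**2 + A**2) = 5 + sqrt(A**2 + P**2))
-534*J(g(-1), N(2, W(6, 3))) = -534*(5 + sqrt((3*2)**2 + (-5)**2)) = -534*(5 + sqrt(6**2 + 25)) = -534*(5 + sqrt(36 + 25)) = -534*(5 + sqrt(61)) = -2670 - 534*sqrt(61)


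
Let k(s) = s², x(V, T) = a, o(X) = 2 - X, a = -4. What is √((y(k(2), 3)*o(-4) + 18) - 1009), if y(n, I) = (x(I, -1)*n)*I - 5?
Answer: I*√1309 ≈ 36.18*I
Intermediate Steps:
x(V, T) = -4
y(n, I) = -5 - 4*I*n (y(n, I) = (-4*n)*I - 5 = -4*I*n - 5 = -5 - 4*I*n)
√((y(k(2), 3)*o(-4) + 18) - 1009) = √(((-5 - 4*3*2²)*(2 - 1*(-4)) + 18) - 1009) = √(((-5 - 4*3*4)*(2 + 4) + 18) - 1009) = √(((-5 - 48)*6 + 18) - 1009) = √((-53*6 + 18) - 1009) = √((-318 + 18) - 1009) = √(-300 - 1009) = √(-1309) = I*√1309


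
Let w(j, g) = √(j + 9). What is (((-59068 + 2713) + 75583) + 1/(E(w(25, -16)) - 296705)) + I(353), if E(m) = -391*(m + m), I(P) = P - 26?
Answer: 1721095489865290/88013065209 + 782*√34/88013065209 ≈ 19555.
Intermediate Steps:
w(j, g) = √(9 + j)
I(P) = -26 + P
E(m) = -782*m
(((-59068 + 2713) + 75583) + 1/(E(w(25, -16)) - 296705)) + I(353) = (((-59068 + 2713) + 75583) + 1/(-782*√(9 + 25) - 296705)) + (-26 + 353) = ((-56355 + 75583) + 1/(-782*√34 - 296705)) + 327 = (19228 + 1/(-296705 - 782*√34)) + 327 = 19555 + 1/(-296705 - 782*√34)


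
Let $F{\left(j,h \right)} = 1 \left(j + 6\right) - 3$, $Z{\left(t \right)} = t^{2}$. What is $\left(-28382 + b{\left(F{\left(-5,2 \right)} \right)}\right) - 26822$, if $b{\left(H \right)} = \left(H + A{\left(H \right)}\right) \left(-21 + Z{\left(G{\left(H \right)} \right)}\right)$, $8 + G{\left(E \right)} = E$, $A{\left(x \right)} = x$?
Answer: $-55520$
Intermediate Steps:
$G{\left(E \right)} = -8 + E$
$F{\left(j,h \right)} = 3 + j$ ($F{\left(j,h \right)} = 1 \left(6 + j\right) - 3 = \left(6 + j\right) - 3 = 3 + j$)
$b{\left(H \right)} = 2 H \left(-21 + \left(-8 + H\right)^{2}\right)$ ($b{\left(H \right)} = \left(H + H\right) \left(-21 + \left(-8 + H\right)^{2}\right) = 2 H \left(-21 + \left(-8 + H\right)^{2}\right)$)
$\left(-28382 + b{\left(F{\left(-5,2 \right)} \right)}\right) - 26822 = \left(-28382 + 2 \left(3 - 5\right) \left(-21 + \left(-8 + \left(3 - 5\right)\right)^{2}\right)\right) - 26822 = \left(-28382 + 2 \left(-2\right) \left(-21 + \left(-8 - 2\right)^{2}\right)\right) - 26822 = \left(-28382 + 2 \left(-2\right) \left(-21 + \left(-10\right)^{2}\right)\right) - 26822 = \left(-28382 + 2 \left(-2\right) \left(-21 + 100\right)\right) - 26822 = \left(-28382 + 2 \left(-2\right) 79\right) - 26822 = \left(-28382 - 316\right) - 26822 = -28698 - 26822 = -55520$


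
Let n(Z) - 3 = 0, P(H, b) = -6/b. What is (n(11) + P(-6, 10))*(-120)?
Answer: -288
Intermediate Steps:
n(Z) = 3 (n(Z) = 3 + 0 = 3)
(n(11) + P(-6, 10))*(-120) = (3 - 6/10)*(-120) = (3 - 6*⅒)*(-120) = (3 - ⅗)*(-120) = (12/5)*(-120) = -288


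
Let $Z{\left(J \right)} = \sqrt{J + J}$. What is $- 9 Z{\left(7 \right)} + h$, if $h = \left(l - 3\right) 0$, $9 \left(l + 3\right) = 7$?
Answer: $- 9 \sqrt{14} \approx -33.675$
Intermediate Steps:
$l = - \frac{20}{9}$ ($l = -3 + \frac{1}{9} \cdot 7 = -3 + \frac{7}{9} = - \frac{20}{9} \approx -2.2222$)
$Z{\left(J \right)} = \sqrt{2} \sqrt{J}$ ($Z{\left(J \right)} = \sqrt{2 J} = \sqrt{2} \sqrt{J}$)
$h = 0$ ($h = \left(- \frac{20}{9} - 3\right) 0 = \left(- \frac{47}{9}\right) 0 = 0$)
$- 9 Z{\left(7 \right)} + h = - 9 \sqrt{2} \sqrt{7} + 0 = - 9 \sqrt{14} + 0 = - 9 \sqrt{14}$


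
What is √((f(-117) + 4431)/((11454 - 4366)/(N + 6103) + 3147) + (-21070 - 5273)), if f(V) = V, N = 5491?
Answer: I*√8770239275806142313/18246703 ≈ 162.3*I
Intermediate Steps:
√((f(-117) + 4431)/((11454 - 4366)/(N + 6103) + 3147) + (-21070 - 5273)) = √((-117 + 4431)/((11454 - 4366)/(5491 + 6103) + 3147) + (-21070 - 5273)) = √(4314/(7088/11594 + 3147) - 26343) = √(4314/(7088*(1/11594) + 3147) - 26343) = √(4314/(3544/5797 + 3147) - 26343) = √(4314/(18246703/5797) - 26343) = √(4314*(5797/18246703) - 26343) = √(25008258/18246703 - 26343) = √(-480647888871/18246703) = I*√8770239275806142313/18246703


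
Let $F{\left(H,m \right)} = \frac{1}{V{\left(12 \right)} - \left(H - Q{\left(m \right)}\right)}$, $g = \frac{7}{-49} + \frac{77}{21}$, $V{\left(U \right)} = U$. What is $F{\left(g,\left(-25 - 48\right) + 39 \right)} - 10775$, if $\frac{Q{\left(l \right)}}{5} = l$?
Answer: $- \frac{36548821}{3392} \approx -10775.0$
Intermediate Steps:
$Q{\left(l \right)} = 5 l$
$g = \frac{74}{21}$ ($g = 7 \left(- \frac{1}{49}\right) + 77 \cdot \frac{1}{21} = - \frac{1}{7} + \frac{11}{3} = \frac{74}{21} \approx 3.5238$)
$F{\left(H,m \right)} = \frac{1}{12 - H + 5 m}$ ($F{\left(H,m \right)} = \frac{1}{12 - \left(H - 5 m\right)} = \frac{1}{12 - H + 5 m}$)
$F{\left(g,\left(-25 - 48\right) + 39 \right)} - 10775 = \frac{1}{12 - \frac{74}{21} + 5 \left(\left(-25 - 48\right) + 39\right)} - 10775 = \frac{1}{12 - \frac{74}{21} + 5 \left(-73 + 39\right)} - 10775 = \frac{1}{12 - \frac{74}{21} + 5 \left(-34\right)} - 10775 = \frac{1}{12 - \frac{74}{21} - 170} - 10775 = \frac{1}{- \frac{3392}{21}} - 10775 = - \frac{21}{3392} - 10775 = - \frac{36548821}{3392}$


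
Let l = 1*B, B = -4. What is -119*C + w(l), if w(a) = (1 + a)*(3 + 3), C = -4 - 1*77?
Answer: 9621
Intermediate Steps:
l = -4 (l = 1*(-4) = -4)
C = -81 (C = -4 - 77 = -81)
w(a) = 6 + 6*a (w(a) = (1 + a)*6 = 6 + 6*a)
-119*C + w(l) = -119*(-81) + (6 + 6*(-4)) = 9639 + (6 - 24) = 9639 - 18 = 9621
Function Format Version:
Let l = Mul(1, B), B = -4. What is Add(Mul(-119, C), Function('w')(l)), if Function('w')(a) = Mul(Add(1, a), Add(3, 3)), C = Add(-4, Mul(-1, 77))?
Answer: 9621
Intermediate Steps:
l = -4 (l = Mul(1, -4) = -4)
C = -81 (C = Add(-4, -77) = -81)
Function('w')(a) = Add(6, Mul(6, a)) (Function('w')(a) = Mul(Add(1, a), 6) = Add(6, Mul(6, a)))
Add(Mul(-119, C), Function('w')(l)) = Add(Mul(-119, -81), Add(6, Mul(6, -4))) = Add(9639, Add(6, -24)) = Add(9639, -18) = 9621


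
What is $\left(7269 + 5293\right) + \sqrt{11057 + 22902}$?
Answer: $12562 + \sqrt{33959} \approx 12746.0$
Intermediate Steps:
$\left(7269 + 5293\right) + \sqrt{11057 + 22902} = 12562 + \sqrt{33959}$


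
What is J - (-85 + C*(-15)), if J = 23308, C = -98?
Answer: 21923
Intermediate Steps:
J - (-85 + C*(-15)) = 23308 - (-85 - 98*(-15)) = 23308 - (-85 + 1470) = 23308 - 1*1385 = 23308 - 1385 = 21923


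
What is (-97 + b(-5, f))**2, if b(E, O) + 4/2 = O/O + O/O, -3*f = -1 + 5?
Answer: 9409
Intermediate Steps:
f = -4/3 (f = -(-1 + 5)/3 = -1/3*4 = -4/3 ≈ -1.3333)
b(E, O) = 0 (b(E, O) = -2 + (O/O + O/O) = -2 + (1 + 1) = -2 + 2 = 0)
(-97 + b(-5, f))**2 = (-97 + 0)**2 = (-97)**2 = 9409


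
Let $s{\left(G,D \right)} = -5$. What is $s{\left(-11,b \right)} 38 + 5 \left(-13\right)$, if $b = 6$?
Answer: $-255$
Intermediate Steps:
$s{\left(-11,b \right)} 38 + 5 \left(-13\right) = \left(-5\right) 38 + 5 \left(-13\right) = -190 - 65 = -255$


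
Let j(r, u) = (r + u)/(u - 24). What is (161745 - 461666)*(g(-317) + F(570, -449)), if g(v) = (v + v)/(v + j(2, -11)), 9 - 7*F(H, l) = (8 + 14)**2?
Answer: 766376134460/38801 ≈ 1.9751e+7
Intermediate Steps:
j(r, u) = (r + u)/(-24 + u)
F(H, l) = -475/7 (F(H, l) = 9/7 - (8 + 14)**2/7 = 9/7 - 1/7*22**2 = 9/7 - 1/7*484 = 9/7 - 484/7 = -475/7)
g(v) = 2*v/(9/35 + v) (g(v) = (v + v)/(v + (2 - 11)/(-24 - 11)) = (2*v)/(v - 9/(-35)) = (2*v)/(v - 1/35*(-9)) = (2*v)/(v + 9/35) = (2*v)/(9/35 + v) = 2*v/(9/35 + v))
(161745 - 461666)*(g(-317) + F(570, -449)) = (161745 - 461666)*(70*(-317)/(9 + 35*(-317)) - 475/7) = -299921*(70*(-317)/(9 - 11095) - 475/7) = -299921*(70*(-317)/(-11086) - 475/7) = -299921*(70*(-317)*(-1/11086) - 475/7) = -299921*(11095/5543 - 475/7) = -299921*(-2555260/38801) = 766376134460/38801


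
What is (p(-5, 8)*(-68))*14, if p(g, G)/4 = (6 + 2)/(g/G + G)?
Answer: -243712/59 ≈ -4130.7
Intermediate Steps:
p(g, G) = 32/(G + g/G) (p(g, G) = 4*((6 + 2)/(g/G + G)) = 4*(8/(G + g/G)) = 32/(G + g/G))
(p(-5, 8)*(-68))*14 = ((32*8/(-5 + 8**2))*(-68))*14 = ((32*8/(-5 + 64))*(-68))*14 = ((32*8/59)*(-68))*14 = ((32*8*(1/59))*(-68))*14 = ((256/59)*(-68))*14 = -17408/59*14 = -243712/59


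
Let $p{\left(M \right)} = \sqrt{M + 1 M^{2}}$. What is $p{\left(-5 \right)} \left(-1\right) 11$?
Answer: $- 22 \sqrt{5} \approx -49.193$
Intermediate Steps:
$p{\left(M \right)} = \sqrt{M + M^{2}}$
$p{\left(-5 \right)} \left(-1\right) 11 = \sqrt{- 5 \left(1 - 5\right)} \left(-1\right) 11 = \sqrt{\left(-5\right) \left(-4\right)} \left(-1\right) 11 = \sqrt{20} \left(-1\right) 11 = 2 \sqrt{5} \left(-1\right) 11 = - 2 \sqrt{5} \cdot 11 = - 22 \sqrt{5}$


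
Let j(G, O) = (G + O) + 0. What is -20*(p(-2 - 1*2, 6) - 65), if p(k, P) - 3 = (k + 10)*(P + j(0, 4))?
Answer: 40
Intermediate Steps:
j(G, O) = G + O
p(k, P) = 3 + (4 + P)*(10 + k) (p(k, P) = 3 + (k + 10)*(P + (0 + 4)) = 3 + (10 + k)*(P + 4) = 3 + (10 + k)*(4 + P) = 3 + (4 + P)*(10 + k))
-20*(p(-2 - 1*2, 6) - 65) = -20*((43 + 4*(-2 - 1*2) + 10*6 + 6*(-2 - 1*2)) - 65) = -20*((43 + 4*(-2 - 2) + 60 + 6*(-2 - 2)) - 65) = -20*((43 + 4*(-4) + 60 + 6*(-4)) - 65) = -20*((43 - 16 + 60 - 24) - 65) = -20*(63 - 65) = -20*(-2) = 40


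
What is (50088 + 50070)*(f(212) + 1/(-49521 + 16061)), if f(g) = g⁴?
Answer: 3384737775883864161/16730 ≈ 2.0232e+14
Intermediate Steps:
(50088 + 50070)*(f(212) + 1/(-49521 + 16061)) = (50088 + 50070)*(212⁴ + 1/(-49521 + 16061)) = 100158*(2019963136 + 1/(-33460)) = 100158*(2019963136 - 1/33460) = 100158*(67587966530559/33460) = 3384737775883864161/16730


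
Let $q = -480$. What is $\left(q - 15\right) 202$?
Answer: $-99990$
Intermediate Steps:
$\left(q - 15\right) 202 = \left(-480 - 15\right) 202 = \left(-495\right) 202 = -99990$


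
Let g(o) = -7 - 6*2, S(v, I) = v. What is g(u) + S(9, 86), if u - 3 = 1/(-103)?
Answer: -10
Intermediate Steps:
u = 308/103 (u = 3 + 1/(-103) = 3 - 1/103 = 308/103 ≈ 2.9903)
g(o) = -19 (g(o) = -7 - 12 = -19)
g(u) + S(9, 86) = -19 + 9 = -10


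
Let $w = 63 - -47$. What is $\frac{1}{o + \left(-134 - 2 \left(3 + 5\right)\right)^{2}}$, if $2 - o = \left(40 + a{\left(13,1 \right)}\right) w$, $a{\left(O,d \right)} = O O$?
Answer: $- \frac{1}{488} \approx -0.0020492$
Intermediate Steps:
$a{\left(O,d \right)} = O^{2}$
$w = 110$ ($w = 63 + 47 = 110$)
$o = -22988$ ($o = 2 - \left(40 + 13^{2}\right) 110 = 2 - \left(40 + 169\right) 110 = 2 - 209 \cdot 110 = 2 - 22990 = -22988$)
$\frac{1}{o + \left(-134 - 2 \left(3 + 5\right)\right)^{2}} = \frac{1}{-22988 + \left(-134 - 2 \left(3 + 5\right)\right)^{2}} = \frac{1}{-22988 + \left(-134 - 16\right)^{2}} = \frac{1}{-22988 + \left(-150\right)^{2}} = \frac{1}{-22988 + 22500} = \frac{1}{-488} = - \frac{1}{488}$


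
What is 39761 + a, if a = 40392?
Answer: 80153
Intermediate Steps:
39761 + a = 39761 + 40392 = 80153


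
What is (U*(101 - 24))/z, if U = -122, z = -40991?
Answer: 9394/40991 ≈ 0.22917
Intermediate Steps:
(U*(101 - 24))/z = -122*(101 - 24)/(-40991) = -122*77*(-1/40991) = -9394*(-1/40991) = 9394/40991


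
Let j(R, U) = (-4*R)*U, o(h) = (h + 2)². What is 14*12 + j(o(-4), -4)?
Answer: 232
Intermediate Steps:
o(h) = (2 + h)²
j(R, U) = -4*R*U
14*12 + j(o(-4), -4) = 14*12 - 4*(2 - 4)²*(-4) = 168 - 4*(-2)²*(-4) = 168 - 4*4*(-4) = 168 + 64 = 232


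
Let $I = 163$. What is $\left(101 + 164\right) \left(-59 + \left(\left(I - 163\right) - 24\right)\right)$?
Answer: $-21995$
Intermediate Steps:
$\left(101 + 164\right) \left(-59 + \left(\left(I - 163\right) - 24\right)\right) = \left(101 + 164\right) \left(-59 + \left(\left(163 - 163\right) - 24\right)\right) = 265 \left(-59 + \left(0 - 24\right)\right) = 265 \left(-59 - 24\right) = 265 \left(-83\right) = -21995$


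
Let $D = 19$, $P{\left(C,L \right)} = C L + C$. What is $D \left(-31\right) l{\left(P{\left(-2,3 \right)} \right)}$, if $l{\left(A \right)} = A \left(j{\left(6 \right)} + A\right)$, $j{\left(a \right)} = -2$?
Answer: $-47120$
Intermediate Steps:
$P{\left(C,L \right)} = C + C L$
$l{\left(A \right)} = A \left(-2 + A\right)$
$D \left(-31\right) l{\left(P{\left(-2,3 \right)} \right)} = 19 \left(-31\right) - 2 \left(1 + 3\right) \left(-2 - 2 \left(1 + 3\right)\right) = - 589 \left(-2\right) 4 \left(-2 - 8\right) = - 589 \left(- 8 \left(-2 - 8\right)\right) = - 589 \left(\left(-8\right) \left(-10\right)\right) = \left(-589\right) 80 = -47120$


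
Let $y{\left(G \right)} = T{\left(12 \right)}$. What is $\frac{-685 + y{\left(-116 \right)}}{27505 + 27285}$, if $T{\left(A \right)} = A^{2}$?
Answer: $- \frac{541}{54790} \approx -0.0098741$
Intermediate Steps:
$y{\left(G \right)} = 144$ ($y{\left(G \right)} = 12^{2} = 144$)
$\frac{-685 + y{\left(-116 \right)}}{27505 + 27285} = \frac{-685 + 144}{27505 + 27285} = - \frac{541}{54790}$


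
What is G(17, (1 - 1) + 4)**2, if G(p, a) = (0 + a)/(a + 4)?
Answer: 1/4 ≈ 0.25000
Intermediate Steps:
G(p, a) = a/(4 + a)
G(17, (1 - 1) + 4)**2 = (((1 - 1) + 4)/(4 + ((1 - 1) + 4)))**2 = ((0 + 4)/(4 + (0 + 4)))**2 = (4/(4 + 4))**2 = (4/8)**2 = (4*(1/8))**2 = (1/2)**2 = 1/4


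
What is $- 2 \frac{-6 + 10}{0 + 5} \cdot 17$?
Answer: $- \frac{136}{5} \approx -27.2$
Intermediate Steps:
$- 2 \frac{-6 + 10}{0 + 5} \cdot 17 = - 2 \cdot \frac{4}{5} \cdot 17 = - 2 \cdot 4 \cdot \frac{1}{5} \cdot 17 = \left(-2\right) \frac{4}{5} \cdot 17 = \left(- \frac{8}{5}\right) 17 = - \frac{136}{5}$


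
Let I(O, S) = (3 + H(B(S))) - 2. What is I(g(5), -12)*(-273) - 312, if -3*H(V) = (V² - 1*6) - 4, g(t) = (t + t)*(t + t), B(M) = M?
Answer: 11609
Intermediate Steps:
g(t) = 4*t² (g(t) = (2*t)*(2*t) = 4*t²)
H(V) = 10/3 - V²/3 (H(V) = -((V² - 1*6) - 4)/3 = -((V² - 6) - 4)/3 = -((-6 + V²) - 4)/3 = -(-10 + V²)/3 = 10/3 - V²/3)
I(O, S) = 13/3 - S²/3 (I(O, S) = (3 + (10/3 - S²/3)) - 2 = (19/3 - S²/3) - 2 = 13/3 - S²/3)
I(g(5), -12)*(-273) - 312 = (13/3 - ⅓*(-12)²)*(-273) - 312 = (13/3 - ⅓*144)*(-273) - 312 = (13/3 - 48)*(-273) - 312 = -131/3*(-273) - 312 = 11921 - 312 = 11609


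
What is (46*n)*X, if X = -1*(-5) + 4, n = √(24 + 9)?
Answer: 414*√33 ≈ 2378.3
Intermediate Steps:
n = √33 ≈ 5.7446
X = 9 (X = 5 + 4 = 9)
(46*n)*X = (46*√33)*9 = 414*√33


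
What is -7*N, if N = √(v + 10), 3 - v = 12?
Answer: -7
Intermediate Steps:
v = -9 (v = 3 - 1*12 = 3 - 12 = -9)
N = 1 (N = √(-9 + 10) = √1 = 1)
-7*N = -7*1 = -7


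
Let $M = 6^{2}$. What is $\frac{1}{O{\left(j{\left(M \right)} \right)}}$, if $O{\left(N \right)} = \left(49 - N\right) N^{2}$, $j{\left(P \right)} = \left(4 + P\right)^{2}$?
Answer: $- \frac{1}{3970560000} \approx -2.5185 \cdot 10^{-10}$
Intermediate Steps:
$M = 36$
$O{\left(N \right)} = N^{2} \left(49 - N\right)$
$\frac{1}{O{\left(j{\left(M \right)} \right)}} = \frac{1}{\left(\left(4 + 36\right)^{2}\right)^{2} \left(49 - \left(4 + 36\right)^{2}\right)} = \frac{1}{\left(40^{2}\right)^{2} \left(49 - 40^{2}\right)} = \frac{1}{1600^{2} \left(49 - 1600\right)} = \frac{1}{2560000 \left(49 - 1600\right)} = \frac{1}{2560000 \left(-1551\right)} = \frac{1}{-3970560000} = - \frac{1}{3970560000}$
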